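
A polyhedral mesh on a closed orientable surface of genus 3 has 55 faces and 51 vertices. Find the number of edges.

For a closed orientable surface of genus 3, χ = 2 − 2·3 = -4.
E = V + F − (-4) = 51 + 55 − (-4) = 110.

110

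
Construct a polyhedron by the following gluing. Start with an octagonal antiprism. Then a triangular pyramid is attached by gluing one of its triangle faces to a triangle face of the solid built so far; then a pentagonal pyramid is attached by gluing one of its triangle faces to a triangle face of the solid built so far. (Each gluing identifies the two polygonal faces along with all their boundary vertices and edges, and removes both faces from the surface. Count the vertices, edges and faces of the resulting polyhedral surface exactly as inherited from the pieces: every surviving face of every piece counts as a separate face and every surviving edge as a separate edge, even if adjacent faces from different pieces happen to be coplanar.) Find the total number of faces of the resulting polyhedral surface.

24

An octagonal antiprism: V=16, E=32, F=18.
Attach a triangular pyramid (V=4, E=6, F=4) along a 3-gon: merge 3 vertices and 3 edges, delete both glued faces → V=17, E=35, F=20.
Attach a pentagonal pyramid (V=6, E=10, F=6) along a 3-gon: merge 3 vertices and 3 edges, delete both glued faces → V=20, E=42, F=24.
Check: V − E + F = 20 − 42 + 24 = 2.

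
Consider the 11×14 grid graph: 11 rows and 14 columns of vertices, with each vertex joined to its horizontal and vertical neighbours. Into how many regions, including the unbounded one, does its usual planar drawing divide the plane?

The grid has V = 11·14 = 154 vertices and E = 11·13 + 14·10 = 283 edges.
F = 2 − V + E = 2 − 154 + 283 = 131.

131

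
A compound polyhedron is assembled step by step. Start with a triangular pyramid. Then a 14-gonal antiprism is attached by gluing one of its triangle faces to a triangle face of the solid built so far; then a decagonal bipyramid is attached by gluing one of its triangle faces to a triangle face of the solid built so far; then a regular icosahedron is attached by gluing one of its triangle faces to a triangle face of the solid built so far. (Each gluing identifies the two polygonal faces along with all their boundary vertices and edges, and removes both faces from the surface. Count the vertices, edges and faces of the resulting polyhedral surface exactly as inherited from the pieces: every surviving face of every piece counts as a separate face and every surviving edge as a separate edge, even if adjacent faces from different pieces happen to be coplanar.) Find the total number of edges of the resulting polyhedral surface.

A triangular pyramid: V=4, E=6, F=4.
Attach a 14-gonal antiprism (V=28, E=56, F=30) along a 3-gon: merge 3 vertices and 3 edges, delete both glued faces → V=29, E=59, F=32.
Attach a decagonal bipyramid (V=12, E=30, F=20) along a 3-gon: merge 3 vertices and 3 edges, delete both glued faces → V=38, E=86, F=50.
Attach a regular icosahedron (V=12, E=30, F=20) along a 3-gon: merge 3 vertices and 3 edges, delete both glued faces → V=47, E=113, F=68.
Check: V − E + F = 47 − 113 + 68 = 2.

113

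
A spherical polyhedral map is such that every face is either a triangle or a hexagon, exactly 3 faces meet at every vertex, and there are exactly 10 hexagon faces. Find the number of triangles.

4

Let x be the number of triangles; then F = 10 + x.
Edge–face incidences: 2E = 6·10 + 3·x = 60 + 3x.
Every vertex has degree 3, so 3V = 2E.
Euler: V − E + F = 2 ⇒ (2E)/3 − E + (10 + x) = 2.
Multiply by 6: 2·(2E) − 3·(2E) + 6·(10 + x) = 12, i.e. 60 + 6x − (60 + 3x) = 12.
Collecting terms: 3x = 12, so x = 4.
Then 2E = 60 + 3·4 = 72, so E = 36, V = 2E/3 = 24, F = 10 + 4 = 14.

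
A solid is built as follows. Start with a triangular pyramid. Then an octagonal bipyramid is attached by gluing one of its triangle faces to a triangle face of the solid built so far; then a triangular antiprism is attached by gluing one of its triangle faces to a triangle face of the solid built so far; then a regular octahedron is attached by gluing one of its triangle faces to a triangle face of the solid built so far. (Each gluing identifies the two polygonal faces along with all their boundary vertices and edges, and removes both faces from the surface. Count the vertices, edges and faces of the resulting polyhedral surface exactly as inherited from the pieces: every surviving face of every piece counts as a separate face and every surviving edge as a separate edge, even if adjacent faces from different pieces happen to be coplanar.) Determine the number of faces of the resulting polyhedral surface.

30

A triangular pyramid: V=4, E=6, F=4.
Attach an octagonal bipyramid (V=10, E=24, F=16) along a 3-gon: merge 3 vertices and 3 edges, delete both glued faces → V=11, E=27, F=18.
Attach a triangular antiprism (V=6, E=12, F=8) along a 3-gon: merge 3 vertices and 3 edges, delete both glued faces → V=14, E=36, F=24.
Attach a regular octahedron (V=6, E=12, F=8) along a 3-gon: merge 3 vertices and 3 edges, delete both glued faces → V=17, E=45, F=30.
Check: V − E + F = 17 − 45 + 30 = 2.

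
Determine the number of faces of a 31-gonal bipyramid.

62

A bipyramid over an n-gon has 2n triangular faces and n + 2 vertices: V = 31 + 2 = 33, E = 3·31 = 93, F = 2·31 = 62.
Check: V − E + F = 33 − 93 + 62 = 2.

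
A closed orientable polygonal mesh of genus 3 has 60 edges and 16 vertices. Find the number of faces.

40

For a closed orientable surface of genus 3, χ = 2 − 2·3 = -4.
F = -4 − V + E = -4 − 16 + 60 = 40.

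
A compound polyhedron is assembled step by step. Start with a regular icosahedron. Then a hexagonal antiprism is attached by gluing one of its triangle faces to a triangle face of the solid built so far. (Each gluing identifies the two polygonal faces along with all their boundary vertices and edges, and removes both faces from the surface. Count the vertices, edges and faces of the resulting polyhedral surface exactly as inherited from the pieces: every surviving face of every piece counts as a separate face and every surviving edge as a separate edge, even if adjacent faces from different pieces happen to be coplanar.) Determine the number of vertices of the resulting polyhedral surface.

A regular icosahedron: V=12, E=30, F=20.
Attach a hexagonal antiprism (V=12, E=24, F=14) along a 3-gon: merge 3 vertices and 3 edges, delete both glued faces → V=21, E=51, F=32.
Check: V − E + F = 21 − 51 + 32 = 2.

21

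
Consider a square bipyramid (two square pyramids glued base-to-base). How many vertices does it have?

6

A bipyramid over an n-gon has 2n triangular faces and n + 2 vertices: V = 4 + 2 = 6, E = 3·4 = 12, F = 2·4 = 8.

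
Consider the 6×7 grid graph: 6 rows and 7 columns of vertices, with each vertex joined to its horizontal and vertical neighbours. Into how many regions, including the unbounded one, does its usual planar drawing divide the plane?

The grid has V = 6·7 = 42 vertices and E = 6·6 + 7·5 = 71 edges.
F = 2 − V + E = 2 − 42 + 71 = 31.

31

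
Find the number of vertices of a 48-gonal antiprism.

96

An antiprism on an n-gon has two n-gon caps and 2n triangles: V = 2·48 = 96, E = 4·48 = 192, F = 2·48 + 2 = 98.
Check: V − E + F = 96 − 192 + 98 = 2.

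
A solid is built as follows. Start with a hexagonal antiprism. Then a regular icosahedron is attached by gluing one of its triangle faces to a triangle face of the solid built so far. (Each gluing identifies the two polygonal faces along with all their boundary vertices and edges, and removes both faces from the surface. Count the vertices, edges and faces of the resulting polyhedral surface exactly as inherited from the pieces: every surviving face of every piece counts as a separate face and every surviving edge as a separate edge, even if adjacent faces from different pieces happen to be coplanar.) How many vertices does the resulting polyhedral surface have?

21

A hexagonal antiprism: V=12, E=24, F=14.
Attach a regular icosahedron (V=12, E=30, F=20) along a 3-gon: merge 3 vertices and 3 edges, delete both glued faces → V=21, E=51, F=32.
Check: V − E + F = 21 − 51 + 32 = 2.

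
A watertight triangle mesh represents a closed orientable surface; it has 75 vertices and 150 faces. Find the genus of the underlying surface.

1

Every face is a triangle, so 2E = 3·150 = 450, giving E = 225.
χ = V − E + F = 75 − 225 + 150 = 0.
For a closed orientable surface χ = 2 − 2g, so g = (2 − (0))/2 = 1.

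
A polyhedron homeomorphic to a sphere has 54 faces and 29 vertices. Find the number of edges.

81

Here V − E + F = 2.
E = V + F − (2) = 29 + 54 − (2) = 81.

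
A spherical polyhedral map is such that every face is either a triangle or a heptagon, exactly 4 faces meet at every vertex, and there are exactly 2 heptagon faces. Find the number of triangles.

Let x be the number of triangles; then F = 2 + x.
Edge–face incidences: 2E = 7·2 + 3·x = 14 + 3x.
Every vertex has degree 4, so 4V = 2E.
Euler: V − E + F = 2 ⇒ (2E)/4 − E + (2 + x) = 2.
Multiply by 8: 2·(2E) − 4·(2E) + 8·(2 + x) = 16, i.e. 16 + 8x − 2·(14 + 3x) = 16.
Collecting terms: 2x − 12 = 16, so 2x = 28, so x = 14.
Then 2E = 14 + 3·14 = 56, so E = 28, V = 2E/4 = 14, F = 2 + 14 = 16.

14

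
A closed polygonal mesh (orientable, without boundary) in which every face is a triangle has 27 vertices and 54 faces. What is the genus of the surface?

1

Every face is a triangle, so 2E = 3·54 = 162, giving E = 81.
χ = V − E + F = 27 − 81 + 54 = 0.
For a closed orientable surface χ = 2 − 2g, so g = (2 − (0))/2 = 1.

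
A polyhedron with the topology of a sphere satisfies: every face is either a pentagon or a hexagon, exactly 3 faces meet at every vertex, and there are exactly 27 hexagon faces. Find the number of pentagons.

12

Let x be the number of pentagons; then F = 27 + x.
Edge–face incidences: 2E = 6·27 + 5·x = 162 + 5x.
Every vertex has degree 3, so 3V = 2E.
Euler: V − E + F = 2 ⇒ (2E)/3 − E + (27 + x) = 2.
Multiply by 6: 2·(2E) − 3·(2E) + 6·(27 + x) = 12, i.e. 162 + 6x − (162 + 5x) = 12.
Collecting terms: x = 12.
Then 2E = 162 + 5·12 = 222, so E = 111, V = 2E/3 = 74, F = 27 + 12 = 39.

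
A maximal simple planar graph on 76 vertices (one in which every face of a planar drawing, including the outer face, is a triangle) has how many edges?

222

In a plane triangulation 3F = 2E and V − E + F = 2, so E = 3V − 6 = 3·76 − 6 = 222.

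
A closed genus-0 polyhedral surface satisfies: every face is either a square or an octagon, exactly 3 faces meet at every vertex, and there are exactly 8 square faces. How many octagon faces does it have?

2

Let x be the number of octagons; then F = 8 + x.
Edge–face incidences: 2E = 4·8 + 8·x = 32 + 8x.
Every vertex has degree 3, so 3V = 2E.
Euler: V − E + F = 2 ⇒ (2E)/3 − E + (8 + x) = 2.
Multiply by 6: 2·(2E) − 3·(2E) + 6·(8 + x) = 12, i.e. 48 + 6x − (32 + 8x) = 12.
Collecting terms: −2x + 16 = 12, so −2x = −4, so x = 2.
Then 2E = 32 + 8·2 = 48, so E = 24, V = 2E/3 = 16, F = 8 + 2 = 10.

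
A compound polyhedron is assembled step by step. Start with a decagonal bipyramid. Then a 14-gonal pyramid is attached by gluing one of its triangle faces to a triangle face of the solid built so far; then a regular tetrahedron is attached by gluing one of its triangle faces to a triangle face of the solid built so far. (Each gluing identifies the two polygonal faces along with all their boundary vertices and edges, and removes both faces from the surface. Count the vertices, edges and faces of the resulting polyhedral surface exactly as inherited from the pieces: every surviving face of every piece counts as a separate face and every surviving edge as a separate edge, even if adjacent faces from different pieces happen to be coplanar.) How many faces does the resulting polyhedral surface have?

A decagonal bipyramid: V=12, E=30, F=20.
Attach a 14-gonal pyramid (V=15, E=28, F=15) along a 3-gon: merge 3 vertices and 3 edges, delete both glued faces → V=24, E=55, F=33.
Attach a regular tetrahedron (V=4, E=6, F=4) along a 3-gon: merge 3 vertices and 3 edges, delete both glued faces → V=25, E=58, F=35.
Check: V − E + F = 25 − 58 + 35 = 2.

35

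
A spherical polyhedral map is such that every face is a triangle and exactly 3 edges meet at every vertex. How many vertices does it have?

Each face has 3 edges and each edge borders two faces, so 2E = 3F.
Each vertex has degree 3, so 3V = 2E and hence V = 3F/3.
Euler: V − E + F = 2 ⇒ (3F/3) − (3F/2) + F = 2.
Multiply by 6: (6 − 9 + 6)F = 12, i.e. 3F = 12.
So F = 4, E = 3·4/2 = 6, V = 3·4/3 = 4.

4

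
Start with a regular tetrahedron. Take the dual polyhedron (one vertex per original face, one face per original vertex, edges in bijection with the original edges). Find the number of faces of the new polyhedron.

The base solid has V = 4, E = 6, F = 4.
The dual swaps V and F and preserves E: V′ = F = 4, E′ = E = 6, F′ = V = 4.

4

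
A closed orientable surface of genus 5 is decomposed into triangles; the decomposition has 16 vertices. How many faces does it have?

48

χ = 2 − 2·5 = -8, and every face is a triangle so 3F = 2E.
V − E + F = -8 with E = 3F/2 gives 16 − (3/2 − 1)·F = -8, so F = 48 and E = 72.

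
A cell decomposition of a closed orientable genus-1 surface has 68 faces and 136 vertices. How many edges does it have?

For a closed orientable surface of genus 1, χ = 2 − 2·1 = 0.
E = V + F − (0) = 136 + 68 − (0) = 204.

204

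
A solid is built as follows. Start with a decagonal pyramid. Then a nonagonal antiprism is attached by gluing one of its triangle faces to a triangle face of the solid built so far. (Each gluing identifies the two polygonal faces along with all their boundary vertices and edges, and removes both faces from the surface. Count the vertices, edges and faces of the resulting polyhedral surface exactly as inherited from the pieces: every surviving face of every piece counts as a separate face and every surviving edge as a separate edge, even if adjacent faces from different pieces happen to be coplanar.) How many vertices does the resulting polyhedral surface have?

A decagonal pyramid: V=11, E=20, F=11.
Attach a nonagonal antiprism (V=18, E=36, F=20) along a 3-gon: merge 3 vertices and 3 edges, delete both glued faces → V=26, E=53, F=29.
Check: V − E + F = 26 − 53 + 29 = 2.

26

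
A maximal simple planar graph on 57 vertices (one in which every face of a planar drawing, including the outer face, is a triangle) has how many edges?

In a plane triangulation 3F = 2E and V − E + F = 2, so E = 3V − 6 = 3·57 − 6 = 165.

165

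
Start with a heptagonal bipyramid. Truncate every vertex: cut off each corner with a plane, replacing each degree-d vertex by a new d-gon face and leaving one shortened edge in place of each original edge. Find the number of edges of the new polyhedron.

The base solid has V = 9, E = 21, F = 14.
Truncation replaces each original edge-end by a new vertex, so V′ = 2E = 42.
Each original edge survives, and each old vertex of degree d contributes d new edges; summing degrees gives Σd = 2E, so E′ = E + 2E = 3E = 63.
Each original face survives and each original vertex becomes one new face: F′ = F + V = 23.

63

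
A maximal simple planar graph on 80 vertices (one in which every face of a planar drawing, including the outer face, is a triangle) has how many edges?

In a plane triangulation 3F = 2E and V − E + F = 2, so E = 3V − 6 = 3·80 − 6 = 234.

234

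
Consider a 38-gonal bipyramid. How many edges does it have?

114

A bipyramid over an n-gon has 2n triangular faces and n + 2 vertices: V = 38 + 2 = 40, E = 3·38 = 114, F = 2·38 = 76.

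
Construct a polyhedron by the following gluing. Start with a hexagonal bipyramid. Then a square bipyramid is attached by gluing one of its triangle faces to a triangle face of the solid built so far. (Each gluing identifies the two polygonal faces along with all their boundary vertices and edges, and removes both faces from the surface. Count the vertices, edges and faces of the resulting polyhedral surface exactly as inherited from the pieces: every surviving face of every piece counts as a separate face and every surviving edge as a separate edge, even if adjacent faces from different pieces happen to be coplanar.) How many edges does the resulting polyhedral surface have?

27

A hexagonal bipyramid: V=8, E=18, F=12.
Attach a square bipyramid (V=6, E=12, F=8) along a 3-gon: merge 3 vertices and 3 edges, delete both glued faces → V=11, E=27, F=18.
Check: V − E + F = 11 − 27 + 18 = 2.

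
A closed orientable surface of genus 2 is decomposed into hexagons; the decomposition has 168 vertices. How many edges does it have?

χ = 2 − 2·2 = -2, and every face is a hexagon so 6F = 2E.
V − E + F = -2 with E = 6F/2 gives 168 − (6/2 − 1)·F = -2, so F = 85 and E = 255.

255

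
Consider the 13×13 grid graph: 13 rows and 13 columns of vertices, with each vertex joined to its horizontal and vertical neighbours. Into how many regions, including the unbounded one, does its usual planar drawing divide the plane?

145

The grid has V = 13·13 = 169 vertices and E = 13·12 + 13·12 = 312 edges.
F = 2 − V + E = 2 − 169 + 312 = 145.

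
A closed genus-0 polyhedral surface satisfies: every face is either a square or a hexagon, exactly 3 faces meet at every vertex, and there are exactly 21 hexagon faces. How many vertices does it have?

50

Let x be the number of squares; then F = 21 + x.
Edge–face incidences: 2E = 6·21 + 4·x = 126 + 4x.
Every vertex has degree 3, so 3V = 2E.
Euler: V − E + F = 2 ⇒ (2E)/3 − E + (21 + x) = 2.
Multiply by 6: 2·(2E) − 3·(2E) + 6·(21 + x) = 12, i.e. 126 + 6x − (126 + 4x) = 12.
Collecting terms: 2x = 12, so x = 6.
Then 2E = 126 + 4·6 = 150, so E = 75, V = 2E/3 = 50, F = 21 + 6 = 27.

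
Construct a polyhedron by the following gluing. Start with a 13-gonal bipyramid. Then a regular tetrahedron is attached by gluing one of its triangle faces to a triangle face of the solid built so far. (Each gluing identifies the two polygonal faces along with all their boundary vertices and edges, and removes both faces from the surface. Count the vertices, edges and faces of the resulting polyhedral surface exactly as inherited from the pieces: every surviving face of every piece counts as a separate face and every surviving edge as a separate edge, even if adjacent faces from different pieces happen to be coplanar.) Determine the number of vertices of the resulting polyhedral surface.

16

A 13-gonal bipyramid: V=15, E=39, F=26.
Attach a regular tetrahedron (V=4, E=6, F=4) along a 3-gon: merge 3 vertices and 3 edges, delete both glued faces → V=16, E=42, F=28.
Check: V − E + F = 16 − 42 + 28 = 2.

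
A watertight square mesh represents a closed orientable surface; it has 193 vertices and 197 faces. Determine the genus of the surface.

3

Every face is a square, so 2E = 4·197 = 788, giving E = 394.
χ = V − E + F = 193 − 394 + 197 = -4.
For a closed orientable surface χ = 2 − 2g, so g = (2 − (-4))/2 = 3.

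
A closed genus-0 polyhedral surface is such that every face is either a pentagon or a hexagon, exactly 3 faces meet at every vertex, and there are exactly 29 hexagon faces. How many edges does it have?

117

Let x be the number of pentagons; then F = 29 + x.
Edge–face incidences: 2E = 6·29 + 5·x = 174 + 5x.
Every vertex has degree 3, so 3V = 2E.
Euler: V − E + F = 2 ⇒ (2E)/3 − E + (29 + x) = 2.
Multiply by 6: 2·(2E) − 3·(2E) + 6·(29 + x) = 12, i.e. 174 + 6x − (174 + 5x) = 12.
Collecting terms: x = 12.
Then 2E = 174 + 5·12 = 234, so E = 117, V = 2E/3 = 78, F = 29 + 12 = 41.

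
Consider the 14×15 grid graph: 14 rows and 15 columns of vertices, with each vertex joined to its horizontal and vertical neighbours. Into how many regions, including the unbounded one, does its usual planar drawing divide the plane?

The grid has V = 14·15 = 210 vertices and E = 14·14 + 15·13 = 391 edges.
F = 2 − V + E = 2 − 210 + 391 = 183.

183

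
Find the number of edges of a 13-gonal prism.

39

A prism on an n-gon has two n-gon bases and n rectangular sides: V = 2·13 = 26, E = 3·13 = 39, F = 13 + 2 = 15.
Check: V − E + F = 26 − 39 + 15 = 2.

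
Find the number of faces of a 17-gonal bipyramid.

A bipyramid over an n-gon has 2n triangular faces and n + 2 vertices: V = 17 + 2 = 19, E = 3·17 = 51, F = 2·17 = 34.
Check: V − E + F = 19 − 51 + 34 = 2.

34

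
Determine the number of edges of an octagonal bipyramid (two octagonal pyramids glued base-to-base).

A bipyramid over an n-gon has 2n triangular faces and n + 2 vertices: V = 8 + 2 = 10, E = 3·8 = 24, F = 2·8 = 16.

24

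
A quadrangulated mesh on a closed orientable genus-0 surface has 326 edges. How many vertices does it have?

165

χ = 2 − 2·0 = 2, and every face is a square so 4F = 2E.
F = 2E/4 = 163. Then V = 2 + E − F = 2 + 326 − 163 = 165.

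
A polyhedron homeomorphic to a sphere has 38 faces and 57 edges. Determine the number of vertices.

Here V − E + F = 2.
V = 2 + E − F = 2 + 57 − 38 = 21.

21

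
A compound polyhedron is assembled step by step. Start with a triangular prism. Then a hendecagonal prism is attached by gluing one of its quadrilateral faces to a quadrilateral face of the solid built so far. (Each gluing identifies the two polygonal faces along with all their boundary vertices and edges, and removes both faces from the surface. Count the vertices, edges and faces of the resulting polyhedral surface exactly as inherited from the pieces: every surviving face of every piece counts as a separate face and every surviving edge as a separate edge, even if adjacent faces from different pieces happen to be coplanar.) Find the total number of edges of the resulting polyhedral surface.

A triangular prism: V=6, E=9, F=5.
Attach a hendecagonal prism (V=22, E=33, F=13) along a 4-gon: merge 4 vertices and 4 edges, delete both glued faces → V=24, E=38, F=16.
Check: V − E + F = 24 − 38 + 16 = 2.

38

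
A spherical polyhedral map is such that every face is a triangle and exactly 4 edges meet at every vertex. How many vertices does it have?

6

Each face has 3 edges and each edge borders two faces, so 2E = 3F.
Each vertex has degree 4, so 4V = 2E and hence V = 3F/4.
Euler: V − E + F = 2 ⇒ (3F/4) − (3F/2) + F = 2.
Multiply by 8: (6 − 12 + 8)F = 16, i.e. 2F = 16.
So F = 8, E = 3·8/2 = 12, V = 3·8/4 = 6.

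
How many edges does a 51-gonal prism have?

153

A prism on an n-gon has two n-gon bases and n rectangular sides: V = 2·51 = 102, E = 3·51 = 153, F = 51 + 2 = 53.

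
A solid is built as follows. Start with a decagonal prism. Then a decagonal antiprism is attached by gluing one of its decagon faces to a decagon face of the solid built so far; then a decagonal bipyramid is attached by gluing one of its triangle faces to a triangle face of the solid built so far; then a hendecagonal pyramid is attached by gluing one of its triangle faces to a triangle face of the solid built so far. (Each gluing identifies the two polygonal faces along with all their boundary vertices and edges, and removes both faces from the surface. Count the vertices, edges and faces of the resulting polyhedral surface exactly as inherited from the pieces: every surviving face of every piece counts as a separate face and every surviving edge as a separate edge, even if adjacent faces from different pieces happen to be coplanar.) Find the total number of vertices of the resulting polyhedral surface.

A decagonal prism: V=20, E=30, F=12.
Attach a decagonal antiprism (V=20, E=40, F=22) along a 10-gon: merge 10 vertices and 10 edges, delete both glued faces → V=30, E=60, F=32.
Attach a decagonal bipyramid (V=12, E=30, F=20) along a 3-gon: merge 3 vertices and 3 edges, delete both glued faces → V=39, E=87, F=50.
Attach a hendecagonal pyramid (V=12, E=22, F=12) along a 3-gon: merge 3 vertices and 3 edges, delete both glued faces → V=48, E=106, F=60.
Check: V − E + F = 48 − 106 + 60 = 2.

48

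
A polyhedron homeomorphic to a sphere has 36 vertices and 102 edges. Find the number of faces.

Here V − E + F = 2.
F = 2 − V + E = 2 − 36 + 102 = 68.

68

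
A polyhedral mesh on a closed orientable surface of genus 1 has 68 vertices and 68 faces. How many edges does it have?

For a closed orientable surface of genus 1, χ = 2 − 2·1 = 0.
E = V + F − (0) = 68 + 68 − (0) = 136.

136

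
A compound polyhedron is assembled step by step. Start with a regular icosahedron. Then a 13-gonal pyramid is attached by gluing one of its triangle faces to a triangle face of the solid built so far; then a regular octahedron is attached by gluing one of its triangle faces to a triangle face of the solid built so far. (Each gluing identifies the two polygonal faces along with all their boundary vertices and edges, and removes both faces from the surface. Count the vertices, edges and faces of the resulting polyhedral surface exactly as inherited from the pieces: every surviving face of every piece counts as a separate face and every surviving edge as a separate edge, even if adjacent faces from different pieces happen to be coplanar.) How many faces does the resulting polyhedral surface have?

A regular icosahedron: V=12, E=30, F=20.
Attach a 13-gonal pyramid (V=14, E=26, F=14) along a 3-gon: merge 3 vertices and 3 edges, delete both glued faces → V=23, E=53, F=32.
Attach a regular octahedron (V=6, E=12, F=8) along a 3-gon: merge 3 vertices and 3 edges, delete both glued faces → V=26, E=62, F=38.
Check: V − E + F = 26 − 62 + 38 = 2.

38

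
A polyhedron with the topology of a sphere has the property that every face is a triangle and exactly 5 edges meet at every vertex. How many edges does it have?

Each face has 3 edges and each edge borders two faces, so 2E = 3F.
Each vertex has degree 5, so 5V = 2E and hence V = 3F/5.
Euler: V − E + F = 2 ⇒ (3F/5) − (3F/2) + F = 2.
Multiply by 10: (6 − 15 + 10)F = 20, i.e. 1F = 20.
So F = 20, E = 3·20/2 = 30, V = 3·20/5 = 12.

30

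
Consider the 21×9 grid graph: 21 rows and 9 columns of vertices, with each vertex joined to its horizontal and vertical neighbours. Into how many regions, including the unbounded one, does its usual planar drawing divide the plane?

161

The grid has V = 21·9 = 189 vertices and E = 21·8 + 9·20 = 348 edges.
F = 2 − V + E = 2 − 189 + 348 = 161.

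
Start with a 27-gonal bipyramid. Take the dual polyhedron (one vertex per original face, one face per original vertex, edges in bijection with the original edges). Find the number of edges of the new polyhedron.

81

The base solid has V = 29, E = 81, F = 54.
The dual swaps V and F and preserves E: V′ = F = 54, E′ = E = 81, F′ = V = 29.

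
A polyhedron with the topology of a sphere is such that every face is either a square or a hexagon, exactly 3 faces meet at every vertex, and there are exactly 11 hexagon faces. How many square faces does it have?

Let x be the number of squares; then F = 11 + x.
Edge–face incidences: 2E = 6·11 + 4·x = 66 + 4x.
Every vertex has degree 3, so 3V = 2E.
Euler: V − E + F = 2 ⇒ (2E)/3 − E + (11 + x) = 2.
Multiply by 6: 2·(2E) − 3·(2E) + 6·(11 + x) = 12, i.e. 66 + 6x − (66 + 4x) = 12.
Collecting terms: 2x = 12, so x = 6.
Then 2E = 66 + 4·6 = 90, so E = 45, V = 2E/3 = 30, F = 11 + 6 = 17.

6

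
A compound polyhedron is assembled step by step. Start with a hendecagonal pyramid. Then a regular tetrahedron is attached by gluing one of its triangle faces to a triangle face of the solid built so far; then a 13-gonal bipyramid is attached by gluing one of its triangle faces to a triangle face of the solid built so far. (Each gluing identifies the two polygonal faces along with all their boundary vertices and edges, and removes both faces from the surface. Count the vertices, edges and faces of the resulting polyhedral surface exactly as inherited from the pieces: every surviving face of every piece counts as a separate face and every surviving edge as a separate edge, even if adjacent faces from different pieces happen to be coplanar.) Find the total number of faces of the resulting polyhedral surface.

38

A hendecagonal pyramid: V=12, E=22, F=12.
Attach a regular tetrahedron (V=4, E=6, F=4) along a 3-gon: merge 3 vertices and 3 edges, delete both glued faces → V=13, E=25, F=14.
Attach a 13-gonal bipyramid (V=15, E=39, F=26) along a 3-gon: merge 3 vertices and 3 edges, delete both glued faces → V=25, E=61, F=38.
Check: V − E + F = 25 − 61 + 38 = 2.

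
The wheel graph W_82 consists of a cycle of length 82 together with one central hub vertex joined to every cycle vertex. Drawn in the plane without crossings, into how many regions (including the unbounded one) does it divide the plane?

W_82 has V = 82 + 1 = 83 vertices and E = 2·82 = 164 edges.
By Euler's formula F = 2 − V + E = 2 − 83 + 164 = 83.

83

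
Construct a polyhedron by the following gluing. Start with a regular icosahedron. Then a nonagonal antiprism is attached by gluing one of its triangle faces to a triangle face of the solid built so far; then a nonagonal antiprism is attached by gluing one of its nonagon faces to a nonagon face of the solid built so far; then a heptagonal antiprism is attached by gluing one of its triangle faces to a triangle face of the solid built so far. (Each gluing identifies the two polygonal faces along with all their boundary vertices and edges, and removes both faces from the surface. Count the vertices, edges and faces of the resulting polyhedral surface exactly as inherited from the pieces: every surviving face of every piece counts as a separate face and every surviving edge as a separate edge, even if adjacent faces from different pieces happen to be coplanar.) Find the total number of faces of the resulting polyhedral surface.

70

A regular icosahedron: V=12, E=30, F=20.
Attach a nonagonal antiprism (V=18, E=36, F=20) along a 3-gon: merge 3 vertices and 3 edges, delete both glued faces → V=27, E=63, F=38.
Attach a nonagonal antiprism (V=18, E=36, F=20) along a 9-gon: merge 9 vertices and 9 edges, delete both glued faces → V=36, E=90, F=56.
Attach a heptagonal antiprism (V=14, E=28, F=16) along a 3-gon: merge 3 vertices and 3 edges, delete both glued faces → V=47, E=115, F=70.
Check: V − E + F = 47 − 115 + 70 = 2.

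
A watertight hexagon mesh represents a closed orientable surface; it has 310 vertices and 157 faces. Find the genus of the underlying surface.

Every face is a hexagon, so 2E = 6·157 = 942, giving E = 471.
χ = V − E + F = 310 − 471 + 157 = -4.
For a closed orientable surface χ = 2 − 2g, so g = (2 − (-4))/2 = 3.

3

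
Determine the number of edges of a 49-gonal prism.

A prism on an n-gon has two n-gon bases and n rectangular sides: V = 2·49 = 98, E = 3·49 = 147, F = 49 + 2 = 51.

147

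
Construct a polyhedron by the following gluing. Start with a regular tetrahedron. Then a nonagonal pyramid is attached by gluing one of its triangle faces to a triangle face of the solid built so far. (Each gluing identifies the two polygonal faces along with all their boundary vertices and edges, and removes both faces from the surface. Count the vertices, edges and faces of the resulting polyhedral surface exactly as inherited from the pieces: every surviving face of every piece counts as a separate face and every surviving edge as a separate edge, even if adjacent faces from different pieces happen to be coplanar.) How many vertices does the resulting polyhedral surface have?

11

A regular tetrahedron: V=4, E=6, F=4.
Attach a nonagonal pyramid (V=10, E=18, F=10) along a 3-gon: merge 3 vertices and 3 edges, delete both glued faces → V=11, E=21, F=12.
Check: V − E + F = 11 − 21 + 12 = 2.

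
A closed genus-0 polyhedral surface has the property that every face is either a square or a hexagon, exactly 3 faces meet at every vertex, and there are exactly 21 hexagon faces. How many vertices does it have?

50

Let x be the number of squares; then F = 21 + x.
Edge–face incidences: 2E = 6·21 + 4·x = 126 + 4x.
Every vertex has degree 3, so 3V = 2E.
Euler: V − E + F = 2 ⇒ (2E)/3 − E + (21 + x) = 2.
Multiply by 6: 2·(2E) − 3·(2E) + 6·(21 + x) = 12, i.e. 126 + 6x − (126 + 4x) = 12.
Collecting terms: 2x = 12, so x = 6.
Then 2E = 126 + 4·6 = 150, so E = 75, V = 2E/3 = 50, F = 21 + 6 = 27.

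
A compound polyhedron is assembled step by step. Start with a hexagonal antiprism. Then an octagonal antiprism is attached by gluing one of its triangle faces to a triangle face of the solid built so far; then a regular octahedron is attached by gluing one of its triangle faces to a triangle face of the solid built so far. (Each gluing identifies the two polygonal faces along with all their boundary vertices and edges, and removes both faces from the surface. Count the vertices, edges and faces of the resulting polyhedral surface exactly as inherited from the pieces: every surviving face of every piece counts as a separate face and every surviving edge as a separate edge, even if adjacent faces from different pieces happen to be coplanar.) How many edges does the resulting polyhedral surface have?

A hexagonal antiprism: V=12, E=24, F=14.
Attach an octagonal antiprism (V=16, E=32, F=18) along a 3-gon: merge 3 vertices and 3 edges, delete both glued faces → V=25, E=53, F=30.
Attach a regular octahedron (V=6, E=12, F=8) along a 3-gon: merge 3 vertices and 3 edges, delete both glued faces → V=28, E=62, F=36.
Check: V − E + F = 28 − 62 + 36 = 2.

62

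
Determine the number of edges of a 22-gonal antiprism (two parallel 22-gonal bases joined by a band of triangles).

An antiprism on an n-gon has two n-gon caps and 2n triangles: V = 2·22 = 44, E = 4·22 = 88, F = 2·22 + 2 = 46.

88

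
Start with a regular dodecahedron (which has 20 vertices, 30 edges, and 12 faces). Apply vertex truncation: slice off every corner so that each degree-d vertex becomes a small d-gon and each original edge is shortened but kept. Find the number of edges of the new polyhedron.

Truncation replaces each original edge-end by a new vertex, so V′ = 2E = 60.
Each original edge survives, and each old vertex of degree d contributes d new edges; summing degrees gives Σd = 2E, so E′ = E + 2E = 3E = 90.
Each original face survives and each original vertex becomes one new face: F′ = F + V = 32.

90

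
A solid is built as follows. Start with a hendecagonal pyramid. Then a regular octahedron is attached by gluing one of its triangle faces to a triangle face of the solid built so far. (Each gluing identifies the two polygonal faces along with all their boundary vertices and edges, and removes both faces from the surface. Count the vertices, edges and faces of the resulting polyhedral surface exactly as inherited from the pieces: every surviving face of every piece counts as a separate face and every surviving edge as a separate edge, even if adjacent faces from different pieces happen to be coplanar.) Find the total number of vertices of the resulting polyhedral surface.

15

A hendecagonal pyramid: V=12, E=22, F=12.
Attach a regular octahedron (V=6, E=12, F=8) along a 3-gon: merge 3 vertices and 3 edges, delete both glued faces → V=15, E=31, F=18.
Check: V − E + F = 15 − 31 + 18 = 2.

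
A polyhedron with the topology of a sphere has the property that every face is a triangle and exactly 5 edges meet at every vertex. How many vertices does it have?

12

Each face has 3 edges and each edge borders two faces, so 2E = 3F.
Each vertex has degree 5, so 5V = 2E and hence V = 3F/5.
Euler: V − E + F = 2 ⇒ (3F/5) − (3F/2) + F = 2.
Multiply by 10: (6 − 15 + 10)F = 20, i.e. 1F = 20.
So F = 20, E = 3·20/2 = 30, V = 3·20/5 = 12.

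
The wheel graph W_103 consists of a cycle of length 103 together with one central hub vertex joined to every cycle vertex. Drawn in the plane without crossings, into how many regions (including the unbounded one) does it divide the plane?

W_103 has V = 103 + 1 = 104 vertices and E = 2·103 = 206 edges.
By Euler's formula F = 2 − V + E = 2 − 104 + 206 = 104.

104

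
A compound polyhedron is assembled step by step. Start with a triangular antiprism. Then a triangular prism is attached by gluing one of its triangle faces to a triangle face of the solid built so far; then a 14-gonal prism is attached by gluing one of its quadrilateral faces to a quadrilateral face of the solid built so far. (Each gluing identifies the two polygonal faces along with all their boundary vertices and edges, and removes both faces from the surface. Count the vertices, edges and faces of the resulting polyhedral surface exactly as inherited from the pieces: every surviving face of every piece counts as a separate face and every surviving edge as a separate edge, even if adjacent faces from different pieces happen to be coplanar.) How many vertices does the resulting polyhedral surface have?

A triangular antiprism: V=6, E=12, F=8.
Attach a triangular prism (V=6, E=9, F=5) along a 3-gon: merge 3 vertices and 3 edges, delete both glued faces → V=9, E=18, F=11.
Attach a 14-gonal prism (V=28, E=42, F=16) along a 4-gon: merge 4 vertices and 4 edges, delete both glued faces → V=33, E=56, F=25.
Check: V − E + F = 33 − 56 + 25 = 2.

33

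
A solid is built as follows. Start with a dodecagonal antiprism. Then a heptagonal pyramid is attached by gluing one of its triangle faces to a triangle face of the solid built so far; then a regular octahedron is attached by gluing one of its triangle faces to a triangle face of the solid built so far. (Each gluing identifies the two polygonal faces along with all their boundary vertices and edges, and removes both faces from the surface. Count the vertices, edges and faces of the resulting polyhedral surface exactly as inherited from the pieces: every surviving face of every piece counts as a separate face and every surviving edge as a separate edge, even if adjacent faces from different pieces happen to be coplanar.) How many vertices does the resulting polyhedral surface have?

32

A dodecagonal antiprism: V=24, E=48, F=26.
Attach a heptagonal pyramid (V=8, E=14, F=8) along a 3-gon: merge 3 vertices and 3 edges, delete both glued faces → V=29, E=59, F=32.
Attach a regular octahedron (V=6, E=12, F=8) along a 3-gon: merge 3 vertices and 3 edges, delete both glued faces → V=32, E=68, F=38.
Check: V − E + F = 32 − 68 + 38 = 2.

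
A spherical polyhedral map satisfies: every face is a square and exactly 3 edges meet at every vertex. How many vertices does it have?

Each face has 4 edges and each edge borders two faces, so 2E = 4F.
Each vertex has degree 3, so 3V = 2E and hence V = 4F/3.
Euler: V − E + F = 2 ⇒ (4F/3) − (4F/2) + F = 2.
Multiply by 6: (8 − 12 + 6)F = 12, i.e. 2F = 12.
So F = 6, E = 4·6/2 = 12, V = 4·6/3 = 8.

8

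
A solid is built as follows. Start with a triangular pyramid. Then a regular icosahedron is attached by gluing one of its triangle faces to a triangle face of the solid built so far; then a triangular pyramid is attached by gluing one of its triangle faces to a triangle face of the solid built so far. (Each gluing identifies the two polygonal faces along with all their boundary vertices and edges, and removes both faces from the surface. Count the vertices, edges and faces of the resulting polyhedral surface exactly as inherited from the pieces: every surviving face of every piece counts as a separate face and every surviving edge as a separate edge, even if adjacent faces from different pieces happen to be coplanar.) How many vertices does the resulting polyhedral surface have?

14

A triangular pyramid: V=4, E=6, F=4.
Attach a regular icosahedron (V=12, E=30, F=20) along a 3-gon: merge 3 vertices and 3 edges, delete both glued faces → V=13, E=33, F=22.
Attach a triangular pyramid (V=4, E=6, F=4) along a 3-gon: merge 3 vertices and 3 edges, delete both glued faces → V=14, E=36, F=24.
Check: V − E + F = 14 − 36 + 24 = 2.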